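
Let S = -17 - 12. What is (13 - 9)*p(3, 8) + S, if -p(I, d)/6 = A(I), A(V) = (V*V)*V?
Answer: -677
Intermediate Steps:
A(V) = V**3 (A(V) = V**2*V = V**3)
p(I, d) = -6*I**3
S = -29
(13 - 9)*p(3, 8) + S = (13 - 9)*(-6*3**3) - 29 = 4*(-6*27) - 29 = 4*(-162) - 29 = -648 - 29 = -677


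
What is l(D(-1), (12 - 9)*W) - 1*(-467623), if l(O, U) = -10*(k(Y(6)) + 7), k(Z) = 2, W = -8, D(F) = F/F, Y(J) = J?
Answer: 467533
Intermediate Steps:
D(F) = 1
l(O, U) = -90 (l(O, U) = -10*(2 + 7) = -10*9 = -90)
l(D(-1), (12 - 9)*W) - 1*(-467623) = -90 - 1*(-467623) = -90 + 467623 = 467533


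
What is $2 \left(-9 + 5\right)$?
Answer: $-8$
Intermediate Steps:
$2 \left(-9 + 5\right) = 2 \left(-4\right) = -8$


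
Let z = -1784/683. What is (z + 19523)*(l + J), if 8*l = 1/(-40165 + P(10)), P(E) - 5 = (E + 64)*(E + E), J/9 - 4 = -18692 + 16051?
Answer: -19582504573653685/42269504 ≈ -4.6328e+8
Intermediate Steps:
J = -23733 (J = 36 + 9*(-18692 + 16051) = 36 + 9*(-2641) = 36 - 23769 = -23733)
P(E) = 5 + 2*E*(64 + E) (P(E) = 5 + (E + 64)*(E + E) = 5 + (64 + E)*(2*E) = 5 + 2*E*(64 + E))
z = -1784/683 (z = -1784*1/683 = -1784/683 ≈ -2.6120)
l = -1/309440 (l = 1/(8*(-40165 + (5 + 2*10**2 + 128*10))) = 1/(8*(-40165 + (5 + 2*100 + 1280))) = 1/(8*(-40165 + (5 + 200 + 1280))) = 1/(8*(-40165 + 1485)) = (1/8)/(-38680) = (1/8)*(-1/38680) = -1/309440 ≈ -3.2316e-6)
(z + 19523)*(l + J) = (-1784/683 + 19523)*(-1/309440 - 23733) = (13332425/683)*(-7343939521/309440) = -19582504573653685/42269504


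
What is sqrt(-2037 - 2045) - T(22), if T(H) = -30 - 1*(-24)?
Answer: 6 + I*sqrt(4082) ≈ 6.0 + 63.891*I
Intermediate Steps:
T(H) = -6 (T(H) = -30 + 24 = -6)
sqrt(-2037 - 2045) - T(22) = sqrt(-2037 - 2045) - 1*(-6) = sqrt(-4082) + 6 = I*sqrt(4082) + 6 = 6 + I*sqrt(4082)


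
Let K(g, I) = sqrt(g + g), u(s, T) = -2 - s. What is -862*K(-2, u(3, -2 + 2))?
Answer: -1724*I ≈ -1724.0*I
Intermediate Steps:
K(g, I) = sqrt(2)*sqrt(g) (K(g, I) = sqrt(2*g) = sqrt(2)*sqrt(g))
-862*K(-2, u(3, -2 + 2)) = -862*sqrt(2)*sqrt(-2) = -862*sqrt(2)*I*sqrt(2) = -1724*I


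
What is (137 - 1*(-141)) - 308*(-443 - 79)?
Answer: 161054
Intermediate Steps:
(137 - 1*(-141)) - 308*(-443 - 79) = (137 + 141) - 308*(-522) = 278 + 160776 = 161054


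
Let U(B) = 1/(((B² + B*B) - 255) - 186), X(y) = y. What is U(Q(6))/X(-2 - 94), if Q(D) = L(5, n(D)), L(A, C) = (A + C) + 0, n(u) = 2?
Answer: 1/32928 ≈ 3.0369e-5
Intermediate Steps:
L(A, C) = A + C
Q(D) = 7 (Q(D) = 5 + 2 = 7)
U(B) = 1/(-441 + 2*B²) (U(B) = 1/(((B² + B²) - 255) - 186) = 1/((2*B² - 255) - 186) = 1/((-255 + 2*B²) - 186) = 1/(-441 + 2*B²))
U(Q(6))/X(-2 - 94) = 1/((-441 + 2*7²)*(-2 - 94)) = 1/((-441 + 2*49)*(-96)) = -1/96/(-441 + 98) = -1/96/(-343) = -1/343*(-1/96) = 1/32928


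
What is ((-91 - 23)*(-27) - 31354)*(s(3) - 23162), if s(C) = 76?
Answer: 652779736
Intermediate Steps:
((-91 - 23)*(-27) - 31354)*(s(3) - 23162) = ((-91 - 23)*(-27) - 31354)*(76 - 23162) = (-114*(-27) - 31354)*(-23086) = (3078 - 31354)*(-23086) = -28276*(-23086) = 652779736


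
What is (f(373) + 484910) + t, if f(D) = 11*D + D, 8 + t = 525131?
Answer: 1014509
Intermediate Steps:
t = 525123 (t = -8 + 525131 = 525123)
f(D) = 12*D
(f(373) + 484910) + t = (12*373 + 484910) + 525123 = (4476 + 484910) + 525123 = 489386 + 525123 = 1014509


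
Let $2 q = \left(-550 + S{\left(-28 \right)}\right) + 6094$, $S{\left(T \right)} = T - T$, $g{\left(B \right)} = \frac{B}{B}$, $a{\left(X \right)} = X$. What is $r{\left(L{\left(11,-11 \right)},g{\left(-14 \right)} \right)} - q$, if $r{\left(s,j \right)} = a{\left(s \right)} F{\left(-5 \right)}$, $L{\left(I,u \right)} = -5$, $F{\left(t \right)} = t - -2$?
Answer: $-2757$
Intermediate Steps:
$F{\left(t \right)} = 2 + t$ ($F{\left(t \right)} = t + 2 = 2 + t$)
$g{\left(B \right)} = 1$
$S{\left(T \right)} = 0$
$q = 2772$ ($q = \frac{\left(-550 + 0\right) + 6094}{2} = \frac{-550 + 6094}{2} = \frac{1}{2} \cdot 5544 = 2772$)
$r{\left(s,j \right)} = - 3 s$ ($r{\left(s,j \right)} = s \left(2 - 5\right) = s \left(-3\right) = - 3 s$)
$r{\left(L{\left(11,-11 \right)},g{\left(-14 \right)} \right)} - q = \left(-3\right) \left(-5\right) - 2772 = 15 - 2772 = -2757$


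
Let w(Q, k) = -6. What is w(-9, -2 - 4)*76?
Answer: -456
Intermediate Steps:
w(-9, -2 - 4)*76 = -6*76 = -456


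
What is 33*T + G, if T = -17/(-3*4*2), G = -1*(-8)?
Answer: 251/8 ≈ 31.375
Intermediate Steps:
G = 8
T = 17/24 (T = -17/((-12*2)) = -17/(-24) = -17*(-1/24) = 17/24 ≈ 0.70833)
33*T + G = 33*(17/24) + 8 = 187/8 + 8 = 251/8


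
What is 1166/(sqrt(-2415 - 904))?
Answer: -1166*I*sqrt(3319)/3319 ≈ -20.239*I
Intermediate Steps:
1166/(sqrt(-2415 - 904)) = 1166/(sqrt(-3319)) = 1166/((I*sqrt(3319))) = 1166*(-I*sqrt(3319)/3319) = -1166*I*sqrt(3319)/3319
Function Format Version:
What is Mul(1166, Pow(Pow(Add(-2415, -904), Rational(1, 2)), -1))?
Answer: Mul(Rational(-1166, 3319), I, Pow(3319, Rational(1, 2))) ≈ Mul(-20.239, I)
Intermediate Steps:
Mul(1166, Pow(Pow(Add(-2415, -904), Rational(1, 2)), -1)) = Mul(1166, Pow(Pow(-3319, Rational(1, 2)), -1)) = Mul(1166, Pow(Mul(I, Pow(3319, Rational(1, 2))), -1)) = Mul(1166, Mul(Rational(-1, 3319), I, Pow(3319, Rational(1, 2)))) = Mul(Rational(-1166, 3319), I, Pow(3319, Rational(1, 2)))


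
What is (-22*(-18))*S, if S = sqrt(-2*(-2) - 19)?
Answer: 396*I*sqrt(15) ≈ 1533.7*I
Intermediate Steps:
S = I*sqrt(15) (S = sqrt(4 - 19) = sqrt(-15) = I*sqrt(15) ≈ 3.873*I)
(-22*(-18))*S = (-22*(-18))*(I*sqrt(15)) = 396*(I*sqrt(15)) = 396*I*sqrt(15)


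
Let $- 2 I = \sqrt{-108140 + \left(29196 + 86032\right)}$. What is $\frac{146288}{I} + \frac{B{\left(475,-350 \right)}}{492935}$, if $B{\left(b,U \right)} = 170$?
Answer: $\frac{34}{98587} - \frac{73144 \sqrt{443}}{443} \approx -3475.2$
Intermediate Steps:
$I = - 2 \sqrt{443}$ ($I = - \frac{\sqrt{-108140 + \left(29196 + 86032\right)}}{2} = - \frac{\sqrt{-108140 + 115228}}{2} = - \frac{\sqrt{7088}}{2} = - \frac{4 \sqrt{443}}{2} = - 2 \sqrt{443} \approx -42.095$)
$\frac{146288}{I} + \frac{B{\left(475,-350 \right)}}{492935} = \frac{146288}{\left(-2\right) \sqrt{443}} + \frac{170}{492935} = 146288 \left(- \frac{\sqrt{443}}{886}\right) + 170 \cdot \frac{1}{492935} = - \frac{73144 \sqrt{443}}{443} + \frac{34}{98587} = \frac{34}{98587} - \frac{73144 \sqrt{443}}{443}$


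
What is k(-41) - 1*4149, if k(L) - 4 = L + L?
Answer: -4227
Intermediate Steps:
k(L) = 4 + 2*L (k(L) = 4 + (L + L) = 4 + 2*L)
k(-41) - 1*4149 = (4 + 2*(-41)) - 1*4149 = (4 - 82) - 4149 = -78 - 4149 = -4227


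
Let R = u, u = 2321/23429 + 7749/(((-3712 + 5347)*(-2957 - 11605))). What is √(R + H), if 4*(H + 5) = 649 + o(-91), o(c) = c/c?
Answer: √16817068491112568788095/10329963245 ≈ 12.554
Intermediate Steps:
o(c) = 1
u = 2039956887/20659926490 (u = 2321*(1/23429) + 7749/((1635*(-14562))) = 2321/23429 + 7749/(-23808870) = 2321/23429 + 7749*(-1/23808870) = 2321/23429 - 287/881810 = 2039956887/20659926490 ≈ 0.098740)
R = 2039956887/20659926490 ≈ 0.098740
H = 315/2 (H = -5 + (649 + 1)/4 = -5 + (¼)*650 = -5 + 325/2 = 315/2 ≈ 157.50)
√(R + H) = √(2039956887/20659926490 + 315/2) = √(1627989189531/10329963245) = √16817068491112568788095/10329963245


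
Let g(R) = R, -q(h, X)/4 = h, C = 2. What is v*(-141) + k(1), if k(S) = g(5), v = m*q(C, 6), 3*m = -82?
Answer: -30827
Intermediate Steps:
q(h, X) = -4*h
m = -82/3 (m = (1/3)*(-82) = -82/3 ≈ -27.333)
v = 656/3 (v = -(-328)*2/3 = -82/3*(-8) = 656/3 ≈ 218.67)
k(S) = 5
v*(-141) + k(1) = (656/3)*(-141) + 5 = -30832 + 5 = -30827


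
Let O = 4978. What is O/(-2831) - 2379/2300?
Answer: -957071/342700 ≈ -2.7927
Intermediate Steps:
O/(-2831) - 2379/2300 = 4978/(-2831) - 2379/2300 = 4978*(-1/2831) - 2379*1/2300 = -262/149 - 2379/2300 = -957071/342700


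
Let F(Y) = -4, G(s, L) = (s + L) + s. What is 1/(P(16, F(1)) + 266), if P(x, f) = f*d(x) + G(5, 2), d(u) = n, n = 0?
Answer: 1/278 ≈ 0.0035971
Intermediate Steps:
G(s, L) = L + 2*s (G(s, L) = (L + s) + s = L + 2*s)
d(u) = 0
P(x, f) = 12 (P(x, f) = f*0 + (2 + 2*5) = 0 + (2 + 10) = 0 + 12 = 12)
1/(P(16, F(1)) + 266) = 1/(12 + 266) = 1/278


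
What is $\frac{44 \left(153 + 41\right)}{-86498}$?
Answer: $- \frac{4268}{43249} \approx -0.098684$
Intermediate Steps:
$\frac{44 \left(153 + 41\right)}{-86498} = 44 \cdot 194 \left(- \frac{1}{86498}\right) = 8536 \left(- \frac{1}{86498}\right) = - \frac{4268}{43249}$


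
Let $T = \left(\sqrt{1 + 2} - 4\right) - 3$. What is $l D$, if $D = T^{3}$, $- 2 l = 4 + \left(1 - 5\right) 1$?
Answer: $0$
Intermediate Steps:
$T = -7 + \sqrt{3}$ ($T = \left(\sqrt{3} - 4\right) - 3 = \left(-4 + \sqrt{3}\right) - 3 = -7 + \sqrt{3} \approx -5.268$)
$l = 0$ ($l = - \frac{4 + \left(1 - 5\right) 1}{2} = - \frac{4 - 4}{2} = \left(- \frac{1}{2}\right) 0 = 0$)
$D = \left(-7 + \sqrt{3}\right)^{3} \approx -146.19$
$l D = 0 \left(-406 + 150 \sqrt{3}\right) = 0$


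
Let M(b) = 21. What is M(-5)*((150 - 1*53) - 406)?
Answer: -6489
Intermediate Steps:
M(-5)*((150 - 1*53) - 406) = 21*((150 - 1*53) - 406) = 21*((150 - 53) - 406) = 21*(97 - 406) = 21*(-309) = -6489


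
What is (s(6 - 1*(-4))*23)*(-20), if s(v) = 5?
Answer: -2300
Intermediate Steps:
(s(6 - 1*(-4))*23)*(-20) = (5*23)*(-20) = 115*(-20) = -2300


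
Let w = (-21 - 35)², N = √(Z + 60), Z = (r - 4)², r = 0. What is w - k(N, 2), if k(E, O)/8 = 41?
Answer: 2808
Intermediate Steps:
Z = 16 (Z = (0 - 4)² = (-4)² = 16)
N = 2*√19 (N = √(16 + 60) = √76 = 2*√19 ≈ 8.7178)
k(E, O) = 328 (k(E, O) = 8*41 = 328)
w = 3136 (w = (-56)² = 3136)
w - k(N, 2) = 3136 - 1*328 = 3136 - 328 = 2808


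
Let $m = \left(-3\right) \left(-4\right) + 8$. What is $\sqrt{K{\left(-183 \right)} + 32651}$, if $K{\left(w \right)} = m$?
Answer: $\sqrt{32671} \approx 180.75$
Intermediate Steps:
$m = 20$ ($m = 12 + 8 = 20$)
$K{\left(w \right)} = 20$
$\sqrt{K{\left(-183 \right)} + 32651} = \sqrt{20 + 32651} = \sqrt{32671}$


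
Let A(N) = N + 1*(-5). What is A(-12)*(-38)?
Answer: 646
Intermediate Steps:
A(N) = -5 + N (A(N) = N - 5 = -5 + N)
A(-12)*(-38) = (-5 - 12)*(-38) = -17*(-38) = 646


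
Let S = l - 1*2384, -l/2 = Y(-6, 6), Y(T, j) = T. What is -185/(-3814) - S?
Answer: 9046993/3814 ≈ 2372.0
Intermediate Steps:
l = 12 (l = -2*(-6) = 12)
S = -2372 (S = 12 - 1*2384 = 12 - 2384 = -2372)
-185/(-3814) - S = -185/(-3814) - 1*(-2372) = -185*(-1/3814) + 2372 = 185/3814 + 2372 = 9046993/3814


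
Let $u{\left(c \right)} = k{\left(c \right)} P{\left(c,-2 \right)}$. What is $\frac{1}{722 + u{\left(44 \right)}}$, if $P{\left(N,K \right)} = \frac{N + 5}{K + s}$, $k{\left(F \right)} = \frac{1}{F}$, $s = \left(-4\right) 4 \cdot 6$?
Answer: $\frac{88}{63535} \approx 0.0013851$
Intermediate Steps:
$s = -96$ ($s = \left(-16\right) 6 = -96$)
$P{\left(N,K \right)} = \frac{5 + N}{-96 + K}$ ($P{\left(N,K \right)} = \frac{N + 5}{K - 96} = \frac{5 + N}{-96 + K}$)
$u{\left(c \right)} = \frac{- \frac{5}{98} - \frac{c}{98}}{c}$ ($u{\left(c \right)} = \frac{\frac{1}{-96 - 2} \left(5 + c\right)}{c} = \frac{\frac{1}{-98} \left(5 + c\right)}{c} = \frac{\left(- \frac{1}{98}\right) \left(5 + c\right)}{c} = \frac{- \frac{5}{98} - \frac{c}{98}}{c}$)
$\frac{1}{722 + u{\left(44 \right)}} = \frac{1}{722 + \frac{-5 - 44}{98 \cdot 44}} = \frac{1}{722 + \frac{1}{98} \cdot \frac{1}{44} \left(-5 - 44\right)} = \frac{1}{722 + \frac{1}{98} \cdot \frac{1}{44} \left(-49\right)} = \frac{1}{722 - \frac{1}{88}} = \frac{1}{\frac{63535}{88}} = \frac{88}{63535}$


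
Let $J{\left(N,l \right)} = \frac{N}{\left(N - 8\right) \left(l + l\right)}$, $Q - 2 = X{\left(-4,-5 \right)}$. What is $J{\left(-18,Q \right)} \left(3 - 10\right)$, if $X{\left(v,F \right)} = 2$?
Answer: $- \frac{63}{104} \approx -0.60577$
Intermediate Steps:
$Q = 4$ ($Q = 2 + 2 = 4$)
$J{\left(N,l \right)} = \frac{N}{2 l \left(-8 + N\right)}$ ($J{\left(N,l \right)} = \frac{N}{\left(-8 + N\right) 2 l} = \frac{N}{2 l \left(-8 + N\right)}$)
$J{\left(-18,Q \right)} \left(3 - 10\right) = \frac{1}{2} \left(-18\right) \frac{1}{4} \frac{1}{-8 - 18} \left(3 - 10\right) = \frac{1}{2} \left(-18\right) \frac{1}{4} \frac{1}{-26} \left(-7\right) = \frac{1}{2} \left(-18\right) \frac{1}{4} \left(- \frac{1}{26}\right) \left(-7\right) = \frac{9}{104} \left(-7\right) = - \frac{63}{104}$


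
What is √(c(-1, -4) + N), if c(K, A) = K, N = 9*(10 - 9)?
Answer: 2*√2 ≈ 2.8284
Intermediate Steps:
N = 9 (N = 9*1 = 9)
√(c(-1, -4) + N) = √(-1 + 9) = √8 = 2*√2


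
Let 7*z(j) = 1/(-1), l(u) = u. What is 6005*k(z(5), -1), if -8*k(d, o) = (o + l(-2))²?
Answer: -54045/8 ≈ -6755.6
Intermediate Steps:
z(j) = -⅐ (z(j) = (⅐)/(-1) = (⅐)*(-1) = -⅐)
k(d, o) = -(-2 + o)²/8 (k(d, o) = -(o - 2)²/8 = -(-2 + o)²/8)
6005*k(z(5), -1) = 6005*(-(-2 - 1)²/8) = 6005*(-⅛*(-3)²) = 6005*(-⅛*9) = 6005*(-9/8) = -54045/8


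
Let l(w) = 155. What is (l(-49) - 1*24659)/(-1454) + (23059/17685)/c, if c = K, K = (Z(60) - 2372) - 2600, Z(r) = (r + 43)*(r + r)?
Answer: 1600823632453/94987479060 ≈ 16.853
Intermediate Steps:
Z(r) = 2*r*(43 + r) (Z(r) = (43 + r)*(2*r) = 2*r*(43 + r))
K = 7388 (K = (2*60*(43 + 60) - 2372) - 2600 = (2*60*103 - 2372) - 2600 = (12360 - 2372) - 2600 = 9988 - 2600 = 7388)
c = 7388
(l(-49) - 1*24659)/(-1454) + (23059/17685)/c = (155 - 1*24659)/(-1454) + (23059/17685)/7388 = (155 - 24659)*(-1/1454) + (23059*(1/17685))*(1/7388) = -24504*(-1/1454) + (23059/17685)*(1/7388) = 12252/727 + 23059/130656780 = 1600823632453/94987479060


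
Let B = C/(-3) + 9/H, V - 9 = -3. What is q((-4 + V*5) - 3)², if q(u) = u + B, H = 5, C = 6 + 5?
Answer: 100489/225 ≈ 446.62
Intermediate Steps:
V = 6 (V = 9 - 3 = 6)
C = 11
B = -28/15 (B = 11/(-3) + 9/5 = 11*(-⅓) + 9*(⅕) = -11/3 + 9/5 = -28/15 ≈ -1.8667)
q(u) = -28/15 + u (q(u) = u - 28/15 = -28/15 + u)
q((-4 + V*5) - 3)² = (-28/15 + ((-4 + 6*5) - 3))² = (-28/15 + ((-4 + 30) - 3))² = (-28/15 + (26 - 3))² = (-28/15 + 23)² = (317/15)² = 100489/225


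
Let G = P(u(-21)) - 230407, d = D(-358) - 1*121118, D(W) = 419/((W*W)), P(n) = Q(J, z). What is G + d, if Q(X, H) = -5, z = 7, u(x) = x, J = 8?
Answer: -45053490501/128164 ≈ -3.5153e+5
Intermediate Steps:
P(n) = -5
D(W) = 419/W² (D(W) = 419/(W²) = 419/W²)
d = -15522966933/128164 (d = 419/(-358)² - 1*121118 = 419*(1/128164) - 121118 = 419/128164 - 121118 = -15522966933/128164 ≈ -1.2112e+5)
G = -230412 (G = -5 - 230407 = -230412)
G + d = -230412 - 15522966933/128164 = -45053490501/128164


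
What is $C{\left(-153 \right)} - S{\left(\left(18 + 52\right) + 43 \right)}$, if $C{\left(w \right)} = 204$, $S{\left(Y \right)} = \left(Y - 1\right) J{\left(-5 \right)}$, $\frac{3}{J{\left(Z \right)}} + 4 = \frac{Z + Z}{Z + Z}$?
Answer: $316$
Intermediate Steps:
$J{\left(Z \right)} = -1$ ($J{\left(Z \right)} = \frac{3}{-4 + \frac{Z + Z}{Z + Z}} = \frac{3}{-4 + \frac{2 Z}{2 Z}} = \frac{3}{-4 + 2 Z \frac{1}{2 Z}} = \frac{3}{-4 + 1} = \frac{3}{-3} = 3 \left(- \frac{1}{3}\right) = -1$)
$S{\left(Y \right)} = 1 - Y$ ($S{\left(Y \right)} = \left(Y - 1\right) \left(-1\right) = \left(-1 + Y\right) \left(-1\right) = 1 - Y$)
$C{\left(-153 \right)} - S{\left(\left(18 + 52\right) + 43 \right)} = 204 - \left(1 - \left(\left(18 + 52\right) + 43\right)\right) = 204 - \left(1 - \left(70 + 43\right)\right) = 204 - \left(1 - 113\right) = 204 - -112 = 204 + 112 = 316$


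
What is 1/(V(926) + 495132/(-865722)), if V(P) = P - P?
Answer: -13117/7502 ≈ -1.7485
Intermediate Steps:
V(P) = 0
1/(V(926) + 495132/(-865722)) = 1/(0 + 495132/(-865722)) = 1/(0 + 495132*(-1/865722)) = 1/(0 - 7502/13117) = 1/(-7502/13117) = -13117/7502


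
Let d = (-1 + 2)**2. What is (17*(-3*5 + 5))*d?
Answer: -170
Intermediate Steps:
d = 1 (d = 1**2 = 1)
(17*(-3*5 + 5))*d = (17*(-3*5 + 5))*1 = (17*(-15 + 5))*1 = (17*(-10))*1 = -170*1 = -170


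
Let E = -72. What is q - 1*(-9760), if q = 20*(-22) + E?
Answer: 9248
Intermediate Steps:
q = -512 (q = 20*(-22) - 72 = -440 - 72 = -512)
q - 1*(-9760) = -512 - 1*(-9760) = -512 + 9760 = 9248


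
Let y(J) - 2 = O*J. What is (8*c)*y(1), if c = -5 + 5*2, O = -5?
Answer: -120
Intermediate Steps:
y(J) = 2 - 5*J
c = 5 (c = -5 + 10 = 5)
(8*c)*y(1) = (8*5)*(2 - 5*1) = 40*(2 - 5) = 40*(-3) = -120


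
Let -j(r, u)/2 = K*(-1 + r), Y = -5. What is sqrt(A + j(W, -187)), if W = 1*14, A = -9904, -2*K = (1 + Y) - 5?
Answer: I*sqrt(10021) ≈ 100.1*I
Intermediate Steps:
K = 9/2 (K = -((1 - 5) - 5)/2 = -(-4 - 5)/2 = -1/2*(-9) = 9/2 ≈ 4.5000)
W = 14
j(r, u) = 9 - 9*r (j(r, u) = -9*(-1 + r) = -2*(-9/2 + 9*r/2) = 9 - 9*r)
sqrt(A + j(W, -187)) = sqrt(-9904 + (9 - 9*14)) = sqrt(-9904 + (9 - 126)) = sqrt(-9904 - 117) = sqrt(-10021) = I*sqrt(10021)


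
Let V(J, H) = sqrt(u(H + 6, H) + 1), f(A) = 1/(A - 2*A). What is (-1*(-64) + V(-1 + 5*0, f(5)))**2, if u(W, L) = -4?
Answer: (64 + I*sqrt(3))**2 ≈ 4093.0 + 221.7*I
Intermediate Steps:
f(A) = -1/A (f(A) = 1/(-A) = -1/A)
V(J, H) = I*sqrt(3) (V(J, H) = sqrt(-4 + 1) = sqrt(-3) = I*sqrt(3))
(-1*(-64) + V(-1 + 5*0, f(5)))**2 = (-1*(-64) + I*sqrt(3))**2 = (64 + I*sqrt(3))**2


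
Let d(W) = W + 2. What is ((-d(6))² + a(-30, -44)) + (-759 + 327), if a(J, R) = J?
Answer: -398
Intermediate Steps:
d(W) = 2 + W
((-d(6))² + a(-30, -44)) + (-759 + 327) = ((-(2 + 6))² - 30) + (-759 + 327) = ((-1*8)² - 30) - 432 = ((-8)² - 30) - 432 = (64 - 30) - 432 = 34 - 432 = -398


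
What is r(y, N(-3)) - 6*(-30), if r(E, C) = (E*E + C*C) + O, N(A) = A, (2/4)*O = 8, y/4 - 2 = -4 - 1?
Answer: 349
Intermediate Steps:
y = -12 (y = 8 + 4*(-4 - 1) = 8 + 4*(-5) = 8 - 20 = -12)
O = 16 (O = 2*8 = 16)
r(E, C) = 16 + C² + E² (r(E, C) = (E*E + C*C) + 16 = (E² + C²) + 16 = (C² + E²) + 16 = 16 + C² + E²)
r(y, N(-3)) - 6*(-30) = (16 + (-3)² + (-12)²) - 6*(-30) = (16 + 9 + 144) + 180 = 169 + 180 = 349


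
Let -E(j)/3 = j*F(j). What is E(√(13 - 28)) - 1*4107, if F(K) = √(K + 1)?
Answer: -4107 - 3*I*√15*√(1 + I*√15) ≈ -4092.8 - 18.371*I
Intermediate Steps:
F(K) = √(1 + K)
E(j) = -3*j*√(1 + j)
E(√(13 - 28)) - 1*4107 = -3*√(13 - 28)*√(1 + √(13 - 28)) - 1*4107 = -3*√(-15)*√(1 + √(-15)) - 4107 = -3*I*√15*√(1 + I*√15) - 4107 = -4107 - 3*I*√15*√(1 + I*√15)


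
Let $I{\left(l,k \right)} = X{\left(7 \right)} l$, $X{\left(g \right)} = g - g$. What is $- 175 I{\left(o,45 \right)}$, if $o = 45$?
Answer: $0$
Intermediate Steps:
$X{\left(g \right)} = 0$
$I{\left(l,k \right)} = 0$ ($I{\left(l,k \right)} = 0 l = 0$)
$- 175 I{\left(o,45 \right)} = \left(-175\right) 0 = 0$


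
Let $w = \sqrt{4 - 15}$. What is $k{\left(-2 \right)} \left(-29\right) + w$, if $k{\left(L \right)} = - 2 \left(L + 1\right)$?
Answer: $-58 + i \sqrt{11} \approx -58.0 + 3.3166 i$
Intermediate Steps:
$k{\left(L \right)} = -2 - 2 L$ ($k{\left(L \right)} = - 2 \left(1 + L\right) = -2 - 2 L$)
$w = i \sqrt{11}$ ($w = \sqrt{-11} = i \sqrt{11} \approx 3.3166 i$)
$k{\left(-2 \right)} \left(-29\right) + w = \left(-2 - -4\right) \left(-29\right) + i \sqrt{11} = \left(-2 + 4\right) \left(-29\right) + i \sqrt{11} = 2 \left(-29\right) + i \sqrt{11} = -58 + i \sqrt{11}$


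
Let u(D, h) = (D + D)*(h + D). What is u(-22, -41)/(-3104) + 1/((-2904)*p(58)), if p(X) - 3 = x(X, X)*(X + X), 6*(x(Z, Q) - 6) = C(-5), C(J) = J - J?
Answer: -87919919/98449956 ≈ -0.89304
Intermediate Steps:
u(D, h) = 2*D*(D + h) (u(D, h) = (2*D)*(D + h) = 2*D*(D + h))
C(J) = 0
x(Z, Q) = 6 (x(Z, Q) = 6 + (⅙)*0 = 6 + 0 = 6)
p(X) = 3 + 12*X (p(X) = 3 + 6*(X + X) = 3 + 6*(2*X) = 3 + 12*X)
u(-22, -41)/(-3104) + 1/((-2904)*p(58)) = (2*(-22)*(-22 - 41))/(-3104) + 1/((-2904)*(3 + 12*58)) = (2*(-22)*(-63))*(-1/3104) - 1/(2904*(3 + 696)) = 2772*(-1/3104) - 1/2904/699 = -693/776 - 1/2904*1/699 = -693/776 - 1/2029896 = -87919919/98449956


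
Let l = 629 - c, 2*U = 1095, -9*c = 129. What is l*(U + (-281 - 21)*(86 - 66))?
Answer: -10600525/3 ≈ -3.5335e+6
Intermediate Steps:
c = -43/3 (c = -⅑*129 = -43/3 ≈ -14.333)
U = 1095/2 (U = (½)*1095 = 1095/2 ≈ 547.50)
l = 1930/3 (l = 629 - 1*(-43/3) = 629 + 43/3 = 1930/3 ≈ 643.33)
l*(U + (-281 - 21)*(86 - 66)) = 1930*(1095/2 + (-281 - 21)*(86 - 66))/3 = 1930*(1095/2 - 302*20)/3 = 1930*(1095/2 - 6040)/3 = (1930/3)*(-10985/2) = -10600525/3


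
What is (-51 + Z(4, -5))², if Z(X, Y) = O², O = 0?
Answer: 2601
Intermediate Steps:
Z(X, Y) = 0 (Z(X, Y) = 0² = 0)
(-51 + Z(4, -5))² = (-51 + 0)² = (-51)² = 2601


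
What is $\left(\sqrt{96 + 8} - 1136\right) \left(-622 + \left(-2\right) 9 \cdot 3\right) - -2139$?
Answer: $770075 - 1352 \sqrt{26} \approx 7.6318 \cdot 10^{5}$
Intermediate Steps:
$\left(\sqrt{96 + 8} - 1136\right) \left(-622 + \left(-2\right) 9 \cdot 3\right) - -2139 = \left(\sqrt{104} - 1136\right) \left(-622 - 54\right) + 2139 = \left(2 \sqrt{26} - 1136\right) \left(-622 - 54\right) + 2139 = \left(-1136 + 2 \sqrt{26}\right) \left(-676\right) + 2139 = \left(767936 - 1352 \sqrt{26}\right) + 2139 = 770075 - 1352 \sqrt{26}$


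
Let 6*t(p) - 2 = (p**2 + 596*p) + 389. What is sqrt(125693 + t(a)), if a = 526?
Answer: sqrt(8068326)/6 ≈ 473.41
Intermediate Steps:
t(p) = 391/6 + p**2/6 + 298*p/3 (t(p) = 1/3 + ((p**2 + 596*p) + 389)/6 = 1/3 + (389 + p**2 + 596*p)/6 = 1/3 + (389/6 + p**2/6 + 298*p/3) = 391/6 + p**2/6 + 298*p/3)
sqrt(125693 + t(a)) = sqrt(125693 + (391/6 + (1/6)*526**2 + (298/3)*526)) = sqrt(125693 + (391/6 + (1/6)*276676 + 156748/3)) = sqrt(125693 + (391/6 + 138338/3 + 156748/3)) = sqrt(125693 + 590563/6) = sqrt(1344721/6) = sqrt(8068326)/6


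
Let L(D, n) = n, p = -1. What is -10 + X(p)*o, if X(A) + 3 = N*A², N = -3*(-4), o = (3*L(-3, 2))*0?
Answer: -10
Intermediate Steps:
o = 0 (o = (3*2)*0 = 6*0 = 0)
N = 12
X(A) = -3 + 12*A²
-10 + X(p)*o = -10 + (-3 + 12*(-1)²)*0 = -10 + (-3 + 12*1)*0 = -10 + (-3 + 12)*0 = -10 + 9*0 = -10 + 0 = -10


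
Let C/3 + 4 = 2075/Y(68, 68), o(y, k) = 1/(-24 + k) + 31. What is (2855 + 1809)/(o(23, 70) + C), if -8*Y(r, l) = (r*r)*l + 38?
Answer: 6746765168/27287045 ≈ 247.25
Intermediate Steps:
Y(r, l) = -19/4 - l*r²/8 (Y(r, l) = -((r*r)*l + 38)/8 = -(r²*l + 38)/8 = -(l*r² + 38)/8 = -(38 + l*r²)/8 = -19/4 - l*r²/8)
o(y, k) = 31 + 1/(-24 + k)
C = -382344/31447 (C = -12 + 3*(2075/(-19/4 - ⅛*68*68²)) = -12 + 3*(2075/(-19/4 - ⅛*68*4624)) = -12 + 3*(2075/(-19/4 - 39304)) = -12 + 3*(2075/(-157235/4)) = -12 + 3*(2075*(-4/157235)) = -12 + 3*(-1660/31447) = -12 - 4980/31447 = -382344/31447 ≈ -12.158)
(2855 + 1809)/(o(23, 70) + C) = (2855 + 1809)/((-743 + 31*70)/(-24 + 70) - 382344/31447) = 4664/((-743 + 2170)/46 - 382344/31447) = 4664/((1/46)*1427 - 382344/31447) = 4664/(1427/46 - 382344/31447) = 4664/(27287045/1446562) = 4664*(1446562/27287045) = 6746765168/27287045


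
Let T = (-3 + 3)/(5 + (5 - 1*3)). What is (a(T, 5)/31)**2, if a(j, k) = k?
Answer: 25/961 ≈ 0.026015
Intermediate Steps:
T = 0 (T = 0/(5 + (5 - 3)) = 0/(5 + 2) = 0/7 = 0*(1/7) = 0)
(a(T, 5)/31)**2 = (5/31)**2 = 25/961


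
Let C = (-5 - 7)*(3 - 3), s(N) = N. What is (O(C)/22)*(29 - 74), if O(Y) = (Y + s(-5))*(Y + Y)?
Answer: 0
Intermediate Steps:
C = 0 (C = -12*0 = 0)
O(Y) = 2*Y*(-5 + Y) (O(Y) = (Y - 5)*(Y + Y) = (-5 + Y)*(2*Y) = 2*Y*(-5 + Y))
(O(C)/22)*(29 - 74) = ((2*0*(-5 + 0))/22)*(29 - 74) = ((2*0*(-5))/22)*(-45) = ((1/22)*0)*(-45) = 0*(-45) = 0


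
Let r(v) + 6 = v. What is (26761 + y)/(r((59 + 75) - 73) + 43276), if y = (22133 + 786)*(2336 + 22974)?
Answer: 580106651/43331 ≈ 13388.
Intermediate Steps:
r(v) = -6 + v
y = 580079890 (y = 22919*25310 = 580079890)
(26761 + y)/(r((59 + 75) - 73) + 43276) = (26761 + 580079890)/((-6 + ((59 + 75) - 73)) + 43276) = 580106651/((-6 + (134 - 73)) + 43276) = 580106651/((-6 + 61) + 43276) = 580106651/(55 + 43276) = 580106651/43331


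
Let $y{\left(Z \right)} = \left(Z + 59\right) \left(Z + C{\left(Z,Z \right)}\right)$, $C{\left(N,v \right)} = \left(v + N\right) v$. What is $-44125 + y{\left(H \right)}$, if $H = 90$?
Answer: $2383085$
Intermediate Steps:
$C{\left(N,v \right)} = v \left(N + v\right)$ ($C{\left(N,v \right)} = \left(N + v\right) v = v \left(N + v\right)$)
$y{\left(Z \right)} = \left(59 + Z\right) \left(Z + 2 Z^{2}\right)$ ($y{\left(Z \right)} = \left(Z + 59\right) \left(Z + Z \left(Z + Z\right)\right) = \left(59 + Z\right) \left(Z + Z 2 Z\right) = \left(59 + Z\right) \left(Z + 2 Z^{2}\right)$)
$-44125 + y{\left(H \right)} = -44125 + 90 \left(59 + 2 \cdot 90^{2} + 119 \cdot 90\right) = -44125 + 90 \left(59 + 2 \cdot 8100 + 10710\right) = -44125 + 90 \left(59 + 16200 + 10710\right) = -44125 + 90 \cdot 26969 = -44125 + 2427210 = 2383085$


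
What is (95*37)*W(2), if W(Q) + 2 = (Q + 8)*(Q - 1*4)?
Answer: -77330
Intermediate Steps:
W(Q) = -2 + (-4 + Q)*(8 + Q) (W(Q) = -2 + (Q + 8)*(Q - 1*4) = -2 + (8 + Q)*(Q - 4) = -2 + (8 + Q)*(-4 + Q) = -2 + (-4 + Q)*(8 + Q))
(95*37)*W(2) = (95*37)*(-34 + 2² + 4*2) = 3515*(-34 + 4 + 8) = 3515*(-22) = -77330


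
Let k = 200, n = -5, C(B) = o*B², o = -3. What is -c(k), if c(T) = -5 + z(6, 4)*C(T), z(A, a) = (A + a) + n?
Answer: 600005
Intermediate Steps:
C(B) = -3*B²
z(A, a) = -5 + A + a (z(A, a) = (A + a) - 5 = -5 + A + a)
c(T) = -5 - 15*T² (c(T) = -5 + (-5 + 6 + 4)*(-3*T²) = -5 + 5*(-3*T²) = -5 - 15*T²)
-c(k) = -(-5 - 15*200²) = -(-5 - 15*40000) = -(-5 - 600000) = -1*(-600005) = 600005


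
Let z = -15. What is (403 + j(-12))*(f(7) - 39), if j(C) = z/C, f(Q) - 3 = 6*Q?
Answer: 4851/2 ≈ 2425.5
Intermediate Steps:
f(Q) = 3 + 6*Q
j(C) = -15/C
(403 + j(-12))*(f(7) - 39) = (403 - 15/(-12))*((3 + 6*7) - 39) = (403 - 15*(-1/12))*((3 + 42) - 39) = (403 + 5/4)*(45 - 39) = (1617/4)*6 = 4851/2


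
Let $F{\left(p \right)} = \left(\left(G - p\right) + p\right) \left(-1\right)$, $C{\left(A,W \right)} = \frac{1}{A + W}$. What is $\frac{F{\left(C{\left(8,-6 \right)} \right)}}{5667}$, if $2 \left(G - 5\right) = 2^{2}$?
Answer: $- \frac{7}{5667} \approx -0.0012352$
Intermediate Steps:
$G = 7$ ($G = 5 + \frac{2^{2}}{2} = 5 + \frac{1}{2} \cdot 4 = 5 + 2 = 7$)
$F{\left(p \right)} = -7$ ($F{\left(p \right)} = \left(\left(7 - p\right) + p\right) \left(-1\right) = 7 \left(-1\right) = -7$)
$\frac{F{\left(C{\left(8,-6 \right)} \right)}}{5667} = - \frac{7}{5667}$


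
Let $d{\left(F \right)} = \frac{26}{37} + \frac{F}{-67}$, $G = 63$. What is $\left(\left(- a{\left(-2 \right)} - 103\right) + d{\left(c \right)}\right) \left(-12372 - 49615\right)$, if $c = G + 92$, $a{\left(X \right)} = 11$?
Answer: $\frac{17765412213}{2479} \approx 7.1664 \cdot 10^{6}$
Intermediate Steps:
$c = 155$ ($c = 63 + 92 = 155$)
$d{\left(F \right)} = \frac{26}{37} - \frac{F}{67}$ ($d{\left(F \right)} = 26 \cdot \frac{1}{37} + F \left(- \frac{1}{67}\right) = \frac{26}{37} - \frac{F}{67}$)
$\left(\left(- a{\left(-2 \right)} - 103\right) + d{\left(c \right)}\right) \left(-12372 - 49615\right) = \left(\left(\left(-1\right) 11 - 103\right) + \left(\frac{26}{37} - \frac{155}{67}\right)\right) \left(-12372 - 49615\right) = \left(\left(-11 - 103\right) + \left(\frac{26}{37} - \frac{155}{67}\right)\right) \left(-61987\right) = \left(-114 - \frac{3993}{2479}\right) \left(-61987\right) = \left(- \frac{286599}{2479}\right) \left(-61987\right) = \frac{17765412213}{2479}$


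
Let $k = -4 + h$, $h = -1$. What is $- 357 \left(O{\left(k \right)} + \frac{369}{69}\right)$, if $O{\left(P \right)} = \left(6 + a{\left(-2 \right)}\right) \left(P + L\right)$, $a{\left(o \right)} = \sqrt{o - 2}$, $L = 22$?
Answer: $- \frac{881433}{23} - 12138 i \approx -38323.0 - 12138.0 i$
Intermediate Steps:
$k = -5$ ($k = -4 - 1 = -5$)
$a{\left(o \right)} = \sqrt{-2 + o}$
$O{\left(P \right)} = \left(6 + 2 i\right) \left(22 + P\right)$ ($O{\left(P \right)} = \left(6 + \sqrt{-2 - 2}\right) \left(P + 22\right) = \left(6 + \sqrt{-4}\right) \left(22 + P\right) = \left(6 + 2 i\right) \left(22 + P\right)$)
$- 357 \left(O{\left(k \right)} + \frac{369}{69}\right) = - 357 \left(\left(132 + 44 i + 2 \left(-5\right) \left(3 + i\right)\right) + \frac{369}{69}\right) = - 357 \left(\left(132 + 44 i - \left(30 + 10 i\right)\right) + 369 \cdot \frac{1}{69}\right) = - 357 \left(\left(102 + 34 i\right) + \frac{123}{23}\right) = - 357 \left(\frac{2469}{23} + 34 i\right) = - \frac{881433}{23} - 12138 i$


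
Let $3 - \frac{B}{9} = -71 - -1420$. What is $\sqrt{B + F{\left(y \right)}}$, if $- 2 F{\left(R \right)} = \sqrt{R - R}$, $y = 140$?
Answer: $3 i \sqrt{1346} \approx 110.06 i$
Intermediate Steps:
$B = -12114$ ($B = 27 - 9 \left(-71 - -1420\right) = 27 - 9 \left(-71 + 1420\right) = 27 - 12141 = -12114$)
$F{\left(R \right)} = 0$ ($F{\left(R \right)} = - \frac{\sqrt{R - R}}{2} = - \frac{\sqrt{0}}{2} = \left(- \frac{1}{2}\right) 0 = 0$)
$\sqrt{B + F{\left(y \right)}} = \sqrt{-12114 + 0} = \sqrt{-12114} = 3 i \sqrt{1346}$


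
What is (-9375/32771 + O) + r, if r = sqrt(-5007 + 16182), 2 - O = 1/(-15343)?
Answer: 861803052/502805453 + 5*sqrt(447) ≈ 107.43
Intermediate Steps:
O = 30687/15343 (O = 2 - 1/(-15343) = 2 - 1*(-1/15343) = 2 + 1/15343 = 30687/15343 ≈ 2.0001)
r = 5*sqrt(447) (r = sqrt(11175) = 5*sqrt(447) ≈ 105.71)
(-9375/32771 + O) + r = (-9375/32771 + 30687/15343) + 5*sqrt(447) = 861803052/502805453 + 5*sqrt(447)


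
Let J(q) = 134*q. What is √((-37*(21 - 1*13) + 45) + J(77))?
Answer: √10067 ≈ 100.33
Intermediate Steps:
√((-37*(21 - 1*13) + 45) + J(77)) = √((-37*(21 - 1*13) + 45) + 134*77) = √((-37*(21 - 13) + 45) + 10318) = √((-37*8 + 45) + 10318) = √((-296 + 45) + 10318) = √(-251 + 10318) = √10067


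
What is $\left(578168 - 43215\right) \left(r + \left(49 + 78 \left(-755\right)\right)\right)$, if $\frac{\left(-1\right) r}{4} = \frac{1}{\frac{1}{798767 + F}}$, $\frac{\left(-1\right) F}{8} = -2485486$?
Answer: $-44288470530333$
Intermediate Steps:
$F = 19883888$ ($F = \left(-8\right) \left(-2485486\right) = 19883888$)
$r = -82730620$ ($r = - \frac{4}{\frac{1}{798767 + 19883888}} = - \frac{4}{\frac{1}{20682655}} = - 4 \frac{1}{\frac{1}{20682655}} = \left(-4\right) 20682655 = -82730620$)
$\left(578168 - 43215\right) \left(r + \left(49 + 78 \left(-755\right)\right)\right) = \left(578168 - 43215\right) \left(-82730620 + \left(49 + 78 \left(-755\right)\right)\right) = 534953 \left(-82730620 + \left(49 - 58890\right)\right) = 534953 \left(-82730620 - 58841\right) = 534953 \left(-82789461\right) = -44288470530333$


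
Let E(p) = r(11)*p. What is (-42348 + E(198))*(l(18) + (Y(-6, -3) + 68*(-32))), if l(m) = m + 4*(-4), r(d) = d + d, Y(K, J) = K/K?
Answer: 82556616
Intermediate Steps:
Y(K, J) = 1
r(d) = 2*d
l(m) = -16 + m (l(m) = m - 16 = -16 + m)
E(p) = 22*p (E(p) = (2*11)*p = 22*p)
(-42348 + E(198))*(l(18) + (Y(-6, -3) + 68*(-32))) = (-42348 + 22*198)*((-16 + 18) + (1 + 68*(-32))) = (-42348 + 4356)*(2 + (1 - 2176)) = -37992*(2 - 2175) = -37992*(-2173) = 82556616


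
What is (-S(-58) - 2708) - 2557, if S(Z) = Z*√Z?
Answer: -5265 + 58*I*√58 ≈ -5265.0 + 441.71*I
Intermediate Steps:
S(Z) = Z^(3/2)
(-S(-58) - 2708) - 2557 = (-(-58)^(3/2) - 2708) - 2557 = (-(-58)*I*√58 - 2708) - 2557 = (58*I*√58 - 2708) - 2557 = (-2708 + 58*I*√58) - 2557 = -5265 + 58*I*√58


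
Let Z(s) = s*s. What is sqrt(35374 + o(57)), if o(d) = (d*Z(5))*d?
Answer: sqrt(116599) ≈ 341.47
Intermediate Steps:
Z(s) = s**2
o(d) = 25*d**2 (o(d) = (d*5**2)*d = (d*25)*d = (25*d)*d = 25*d**2)
sqrt(35374 + o(57)) = sqrt(35374 + 25*57**2) = sqrt(35374 + 25*3249) = sqrt(35374 + 81225) = sqrt(116599)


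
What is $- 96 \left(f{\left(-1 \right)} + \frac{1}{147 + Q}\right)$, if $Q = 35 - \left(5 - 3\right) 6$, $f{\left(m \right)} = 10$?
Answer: $- \frac{81648}{85} \approx -960.56$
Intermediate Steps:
$Q = 23$ ($Q = 35 - 2 \cdot 6 = 35 - 12 = 23$)
$- 96 \left(f{\left(-1 \right)} + \frac{1}{147 + Q}\right) = - 96 \left(10 + \frac{1}{147 + 23}\right) = - 96 \left(10 + \frac{1}{170}\right) = \left(-96\right) \frac{1701}{170} = - \frac{81648}{85}$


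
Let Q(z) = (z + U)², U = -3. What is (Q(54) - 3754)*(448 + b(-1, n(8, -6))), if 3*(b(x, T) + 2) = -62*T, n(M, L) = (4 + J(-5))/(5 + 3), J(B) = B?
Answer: -6206599/12 ≈ -5.1722e+5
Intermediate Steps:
n(M, L) = -⅛ (n(M, L) = (4 - 5)/(5 + 3) = -1/8 = -1*⅛ = -⅛)
b(x, T) = -2 - 62*T/3 (b(x, T) = -2 + (-62*T)/3 = -2 - 62*T/3)
Q(z) = (-3 + z)² (Q(z) = (z - 3)² = (-3 + z)²)
(Q(54) - 3754)*(448 + b(-1, n(8, -6))) = ((-3 + 54)² - 3754)*(448 + (-2 - 62/3*(-⅛))) = (51² - 3754)*(448 + (-2 + 31/12)) = (2601 - 3754)*(448 + 7/12) = -1153*5383/12 = -6206599/12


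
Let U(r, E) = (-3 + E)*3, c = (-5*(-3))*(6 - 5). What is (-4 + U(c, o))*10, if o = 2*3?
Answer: 50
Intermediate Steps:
o = 6
c = 15 (c = 15*1 = 15)
U(r, E) = -9 + 3*E
(-4 + U(c, o))*10 = (-4 + (-9 + 3*6))*10 = (-4 + (-9 + 18))*10 = (-4 + 9)*10 = 5*10 = 50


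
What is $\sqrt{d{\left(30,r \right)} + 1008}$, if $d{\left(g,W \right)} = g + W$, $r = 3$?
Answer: $\sqrt{1041} \approx 32.265$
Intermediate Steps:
$d{\left(g,W \right)} = W + g$
$\sqrt{d{\left(30,r \right)} + 1008} = \sqrt{\left(3 + 30\right) + 1008} = \sqrt{33 + 1008} = \sqrt{1041}$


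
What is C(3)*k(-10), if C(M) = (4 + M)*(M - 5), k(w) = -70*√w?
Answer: 980*I*√10 ≈ 3099.0*I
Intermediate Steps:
C(M) = (-5 + M)*(4 + M) (C(M) = (4 + M)*(-5 + M) = (-5 + M)*(4 + M))
C(3)*k(-10) = (-20 + 3² - 1*3)*(-70*I*√10) = (-20 + 9 - 3)*(-70*I*√10) = -(-980)*I*√10 = 980*I*√10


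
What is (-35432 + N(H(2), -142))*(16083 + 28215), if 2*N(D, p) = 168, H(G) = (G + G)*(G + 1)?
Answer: -1565845704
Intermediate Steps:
H(G) = 2*G*(1 + G) (H(G) = (2*G)*(1 + G) = 2*G*(1 + G))
N(D, p) = 84 (N(D, p) = (1/2)*168 = 84)
(-35432 + N(H(2), -142))*(16083 + 28215) = (-35432 + 84)*(16083 + 28215) = -35348*44298 = -1565845704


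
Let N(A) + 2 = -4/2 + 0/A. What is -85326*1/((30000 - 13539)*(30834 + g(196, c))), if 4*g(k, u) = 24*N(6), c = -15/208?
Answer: -14221/84527235 ≈ -0.00016824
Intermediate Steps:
N(A) = -4 (N(A) = -2 + (-4/2 + 0/A) = -2 + (-4*1/2 + 0) = -2 + (-2 + 0) = -2 - 2 = -4)
c = -15/208 (c = -15*1/208 = -15/208 ≈ -0.072115)
g(k, u) = -24 (g(k, u) = (24*(-4))/4 = (1/4)*(-96) = -24)
-85326*1/((30000 - 13539)*(30834 + g(196, c))) = -85326*1/((30000 - 13539)*(30834 - 24)) = -85326/(30810*16461) = -85326/507163410 = -85326*1/507163410 = -14221/84527235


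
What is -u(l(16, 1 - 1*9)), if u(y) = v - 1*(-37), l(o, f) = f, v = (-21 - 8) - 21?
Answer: 13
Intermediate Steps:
v = -50 (v = -29 - 21 = -50)
u(y) = -13 (u(y) = -50 - 1*(-37) = -50 + 37 = -13)
-u(l(16, 1 - 1*9)) = -1*(-13) = 13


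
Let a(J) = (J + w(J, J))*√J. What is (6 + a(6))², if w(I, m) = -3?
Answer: 90 + 36*√6 ≈ 178.18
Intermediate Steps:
a(J) = √J*(-3 + J) (a(J) = (J - 3)*√J = (-3 + J)*√J = √J*(-3 + J))
(6 + a(6))² = (6 + √6*(-3 + 6))² = (6 + √6*3)² = (6 + 3*√6)²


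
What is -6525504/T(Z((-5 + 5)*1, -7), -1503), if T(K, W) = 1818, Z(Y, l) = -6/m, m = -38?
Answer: -362528/101 ≈ -3589.4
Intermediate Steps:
Z(Y, l) = 3/19 (Z(Y, l) = -6/(-38) = -6*(-1/38) = 3/19)
-6525504/T(Z((-5 + 5)*1, -7), -1503) = -6525504/1818 = -6525504*1/1818 = -362528/101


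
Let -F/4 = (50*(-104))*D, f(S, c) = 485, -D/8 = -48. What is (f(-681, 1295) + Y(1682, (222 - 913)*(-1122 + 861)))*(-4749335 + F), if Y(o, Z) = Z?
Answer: 585522555140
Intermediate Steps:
D = 384 (D = -8*(-48) = 384)
F = 7987200 (F = -4*50*(-104)*384 = -(-20800)*384 = -4*(-1996800) = 7987200)
(f(-681, 1295) + Y(1682, (222 - 913)*(-1122 + 861)))*(-4749335 + F) = (485 + (222 - 913)*(-1122 + 861))*(-4749335 + 7987200) = (485 - 691*(-261))*3237865 = (485 + 180351)*3237865 = 180836*3237865 = 585522555140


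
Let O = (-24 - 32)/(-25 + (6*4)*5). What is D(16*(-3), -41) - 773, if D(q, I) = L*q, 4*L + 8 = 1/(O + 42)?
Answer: -1332229/1967 ≈ -677.29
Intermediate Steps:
O = -56/95 (O = -56/(-25 + 24*5) = -56/(-25 + 120) = -56/95 ≈ -0.58947)
L = -31377/15736 (L = -2 + 1/(4*(-56/95 + 42)) = -2 + 1/(4*(3934/95)) = -2 + (¼)*(95/3934) = -2 + 95/15736 = -31377/15736 ≈ -1.9940)
D(q, I) = -31377*q/15736
D(16*(-3), -41) - 773 = -62754*(-3)/1967 - 773 = -31377/15736*(-48) - 773 = 188262/1967 - 773 = -1332229/1967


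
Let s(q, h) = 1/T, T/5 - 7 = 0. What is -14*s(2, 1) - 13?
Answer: -67/5 ≈ -13.400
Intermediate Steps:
T = 35 (T = 35 + 5*0 = 35 + 0 = 35)
s(q, h) = 1/35
-14*s(2, 1) - 13 = -14*1/35 - 13 = -2/5 - 13 = -67/5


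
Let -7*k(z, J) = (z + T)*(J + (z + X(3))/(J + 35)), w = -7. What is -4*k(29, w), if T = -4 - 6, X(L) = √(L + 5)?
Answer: -3173/49 + 38*√2/49 ≈ -63.658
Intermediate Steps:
X(L) = √(5 + L)
T = -10
k(z, J) = -(-10 + z)*(J + (z + 2*√2)/(35 + J))/7 (k(z, J) = -(z - 10)*(J + (z + √(5 + 3))/(J + 35))/7 = -(-10 + z)*(J + (z + √8)/(35 + J))/7 = -(-10 + z)*(J + (z + 2*√2)/(35 + J))/7)
-4*k(29, w) = -4*(-1*29² + 10*29 + 10*(-7)² + 20*√2 + 350*(-7) - 1*29*(-7)² - 35*(-7)*29 - 2*29*√2)/(7*(35 - 7)) = -4*(-1*841 + 290 + 10*49 + 20*√2 - 2450 - 1*29*49 + 7105 - 58*√2)/(7*28) = -4*(-841 + 290 + 490 + 20*√2 - 2450 - 1421 + 7105 - 58*√2)/(7*28) = -4*(3173 - 38*√2)/(7*28) = -4*(3173/196 - 19*√2/98) = -3173/49 + 38*√2/49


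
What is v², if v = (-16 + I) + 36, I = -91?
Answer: 5041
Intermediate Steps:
v = -71 (v = (-16 - 91) + 36 = -107 + 36 = -71)
v² = (-71)² = 5041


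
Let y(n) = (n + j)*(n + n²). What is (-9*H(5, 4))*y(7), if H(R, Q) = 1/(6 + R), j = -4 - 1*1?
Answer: -1008/11 ≈ -91.636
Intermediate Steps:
j = -5 (j = -4 - 1 = -5)
y(n) = (-5 + n)*(n + n²) (y(n) = (n - 5)*(n + n²) = (-5 + n)*(n + n²))
(-9*H(5, 4))*y(7) = (-9/(6 + 5))*(7*(-5 + 7² - 4*7)) = (-9/11)*(7*(-5 + 49 - 28)) = (-9*1/11)*(7*16) = -9/11*112 = -1008/11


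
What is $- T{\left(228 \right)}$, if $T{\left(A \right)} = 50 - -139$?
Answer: $-189$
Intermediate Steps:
$T{\left(A \right)} = 189$ ($T{\left(A \right)} = 50 + 139 = 189$)
$- T{\left(228 \right)} = \left(-1\right) 189 = -189$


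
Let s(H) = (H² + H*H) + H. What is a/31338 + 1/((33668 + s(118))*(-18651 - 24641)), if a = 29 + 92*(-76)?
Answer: -3096514723267/13936317425544 ≈ -0.22219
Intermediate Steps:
s(H) = H + 2*H² (s(H) = (H² + H²) + H = 2*H² + H = H + 2*H²)
a = -6963 (a = 29 - 6992 = -6963)
a/31338 + 1/((33668 + s(118))*(-18651 - 24641)) = -6963/31338 + 1/((33668 + 118*(1 + 2*118))*(-18651 - 24641)) = -6963*1/31338 + 1/((33668 + 118*(1 + 236))*(-43292)) = -2321/10446 - 1/43292/(33668 + 118*237) = -2321/10446 - 1/43292/(33668 + 27966) = -2321/10446 - 1/43292/61634 = -2321/10446 + (1/61634)*(-1/43292) = -2321/10446 - 1/2668259128 = -3096514723267/13936317425544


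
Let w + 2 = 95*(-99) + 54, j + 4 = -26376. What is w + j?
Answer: -35733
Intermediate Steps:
j = -26380 (j = -4 - 26376 = -26380)
w = -9353 (w = -2 + (95*(-99) + 54) = -2 + (-9405 + 54) = -2 - 9351 = -9353)
w + j = -9353 - 26380 = -35733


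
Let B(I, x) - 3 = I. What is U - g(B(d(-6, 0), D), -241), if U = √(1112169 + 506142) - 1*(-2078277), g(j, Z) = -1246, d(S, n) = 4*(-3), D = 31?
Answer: 2079523 + √1618311 ≈ 2.0808e+6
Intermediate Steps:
d(S, n) = -12
B(I, x) = 3 + I
U = 2078277 + √1618311 (U = √1618311 + 2078277 = 2078277 + √1618311 ≈ 2.0796e+6)
U - g(B(d(-6, 0), D), -241) = (2078277 + √1618311) - 1*(-1246) = (2078277 + √1618311) + 1246 = 2079523 + √1618311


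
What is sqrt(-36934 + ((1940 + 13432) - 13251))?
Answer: I*sqrt(34813) ≈ 186.58*I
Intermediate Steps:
sqrt(-36934 + ((1940 + 13432) - 13251)) = sqrt(-36934 + (15372 - 13251)) = sqrt(-36934 + 2121) = sqrt(-34813) = I*sqrt(34813)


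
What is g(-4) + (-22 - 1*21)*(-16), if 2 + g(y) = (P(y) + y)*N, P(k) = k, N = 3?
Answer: 662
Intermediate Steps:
g(y) = -2 + 6*y (g(y) = -2 + (y + y)*3 = -2 + (2*y)*3 = -2 + 6*y)
g(-4) + (-22 - 1*21)*(-16) = (-2 + 6*(-4)) + (-22 - 1*21)*(-16) = (-2 - 24) + (-22 - 21)*(-16) = -26 - 43*(-16) = -26 + 688 = 662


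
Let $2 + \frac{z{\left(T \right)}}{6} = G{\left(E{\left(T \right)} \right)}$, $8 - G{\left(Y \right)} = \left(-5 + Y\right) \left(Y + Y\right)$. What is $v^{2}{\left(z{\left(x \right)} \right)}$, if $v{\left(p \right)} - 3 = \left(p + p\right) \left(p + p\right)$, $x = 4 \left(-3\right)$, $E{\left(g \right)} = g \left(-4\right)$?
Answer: $5986278739087915401$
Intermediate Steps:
$E{\left(g \right)} = - 4 g$
$x = -12$
$G{\left(Y \right)} = 8 - 2 Y \left(-5 + Y\right)$ ($G{\left(Y \right)} = 8 - \left(-5 + Y\right) \left(Y + Y\right) = 8 - \left(-5 + Y\right) 2 Y = 8 - 2 Y \left(-5 + Y\right)$)
$z{\left(T \right)} = 36 - 240 T - 192 T^{2}$ ($z{\left(T \right)} = -12 + 6 \left(8 - 2 \left(- 4 T\right)^{2} + 10 \left(- 4 T\right)\right) = -12 + 6 \left(8 - 2 \cdot 16 T^{2} - 40 T\right) = -12 + 6 \left(8 - 32 T^{2} - 40 T\right) = -12 + 6 \left(8 - 40 T - 32 T^{2}\right) = -12 - \left(-48 + 192 T^{2} + 240 T\right) = 36 - 240 T - 192 T^{2}$)
$v{\left(p \right)} = 3 + 4 p^{2}$ ($v{\left(p \right)} = 3 + \left(p + p\right) \left(p + p\right) = 3 + 2 p 2 p = 3 + 4 p^{2}$)
$v^{2}{\left(z{\left(x \right)} \right)} = \left(3 + 4 \left(36 - -2880 - 192 \left(-12\right)^{2}\right)^{2}\right)^{2} = \left(3 + 4 \left(36 + 2880 - 27648\right)^{2}\right)^{2} = \left(3 + 4 \left(-24732\right)^{2}\right)^{2} = \left(3 + 4 \cdot 611671824\right)^{2} = \left(3 + 2446687296\right)^{2} = 2446687299^{2} = 5986278739087915401$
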